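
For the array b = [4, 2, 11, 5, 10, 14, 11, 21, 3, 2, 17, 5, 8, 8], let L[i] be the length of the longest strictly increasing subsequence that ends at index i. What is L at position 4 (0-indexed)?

3

dp[i] = 1 + max{dp[j] : j<i, b[j]<b[i]} (or 1 if no such j):
i:      0  1  2  3  4  5  6  7  8  9 10 11 12 13
b[i]:   4  2 11  5 10 14 11 21  3  2 17  5  8  8
dp:     1  1  2  2  3  4  4  5  2  1  5  3  4  4
At index 4 the value is 3.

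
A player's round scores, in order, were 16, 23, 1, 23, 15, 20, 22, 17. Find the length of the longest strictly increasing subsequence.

4

Let dp[i] be the length of the longest such subsequence ending at index i:
i:      1  2  3  4  5  6  7  8
a[i]:  16 23  1 23 15 20 22 17
dp:     1  2  1  2  2  3  4  3
Maximum dp value is 4.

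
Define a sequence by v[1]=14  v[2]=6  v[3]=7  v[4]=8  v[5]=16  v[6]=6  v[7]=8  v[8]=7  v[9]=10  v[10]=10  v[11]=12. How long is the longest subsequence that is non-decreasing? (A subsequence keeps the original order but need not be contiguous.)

Let dp[i] be the length of the longest such subsequence ending at index i:
i:      1  2  3  4  5  6  7  8  9 10 11
v[i]:  14  6  7  8 16  6  8  7 10 10 12
dp:     1  1  2  3  4  2  4  3  5  6  7
Maximum dp value is 7.

7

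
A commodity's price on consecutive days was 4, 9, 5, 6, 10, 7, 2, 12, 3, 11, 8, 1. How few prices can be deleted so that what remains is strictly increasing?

Fewest deletions = n − (longest strictly increasing subsequence).
i:      1  2  3  4  5  6  7  8  9 10 11 12
a[i]:   4  9  5  6 10  7  2 12  3 11  8  1
dp:     1  2  2  3  4  4  1  5  2  5  5  1
max dp = 5, so deletions = 12 − 5 = 7.

7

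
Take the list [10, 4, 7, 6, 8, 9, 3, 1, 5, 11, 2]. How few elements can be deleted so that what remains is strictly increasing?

Fewest deletions = n − (longest strictly increasing subsequence).
i:      1  2  3  4  5  6  7  8  9 10 11
a[i]:  10  4  7  6  8  9  3  1  5 11  2
dp:     1  1  2  2  3  4  1  1  2  5  2
max dp = 5, so deletions = 11 − 5 = 6.

6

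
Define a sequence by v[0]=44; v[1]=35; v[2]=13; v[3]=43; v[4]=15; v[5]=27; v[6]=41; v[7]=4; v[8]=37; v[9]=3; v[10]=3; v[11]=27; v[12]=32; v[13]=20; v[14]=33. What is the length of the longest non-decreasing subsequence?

6

Track the smallest tail for each achievable length (allowing ties):
44 → extends → [44]
35 → replaces 44 → [35]
13 → replaces 35 → [13]
43 → extends → [13, 43]
15 → replaces 43 → [13, 15]
27 → extends → [13, 15, 27]
41 → extends → [13, 15, 27, 41]
4 → replaces 13 → [4, 15, 27, 41]
37 → replaces 41 → [4, 15, 27, 37]
3 → replaces 4 → [3, 15, 27, 37]
3 → replaces 15 → [3, 3, 27, 37]
27 → replaces 37 → [3, 3, 27, 27]
32 → extends → [3, 3, 27, 27, 32]
20 → replaces 27 → [3, 3, 20, 27, 32]
33 → extends → [3, 3, 20, 27, 32, 33]
Six tails, so the longest non-decreasing subsequence has length 6 (e.g. 13, 15, 27, 27, 32, 33).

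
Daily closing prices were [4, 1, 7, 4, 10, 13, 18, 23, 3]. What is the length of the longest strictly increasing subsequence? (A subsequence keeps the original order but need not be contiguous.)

6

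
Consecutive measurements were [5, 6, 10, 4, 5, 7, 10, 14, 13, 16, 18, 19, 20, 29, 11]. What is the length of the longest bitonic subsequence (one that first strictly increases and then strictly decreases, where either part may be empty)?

11

inc[i] = longest strictly increasing subsequence ending at i; dec[i] = longest strictly decreasing subsequence starting at i:
i:      1  2  3  4  5  6  7  8  9 10 11 12 13 14 15
a[i]:   5  6 10  4  5  7 10 14 13 16 18 19 20 29 11
inc:    1  2  3  1  2  3  4  5  5  6  7  8  9 10  5
dec:    2  2  2  1  1  1  1  3  2  2  2  2  2  2  1
Best peak at i=14 (value 29): inc=10, dec=2, length 10+2−1 = 11.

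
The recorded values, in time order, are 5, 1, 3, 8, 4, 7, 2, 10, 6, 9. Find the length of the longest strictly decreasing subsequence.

3

Negate each value so 'decreasing' becomes 'increasing', then run patience tails on the negated sequence:
-5 → extends → [-5]
-1 → extends → [-5, -1]
-3 → replaces -1 → [-5, -3]
-8 → replaces -5 → [-8, -3]
-4 → replaces -3 → [-8, -4]
-7 → replaces -4 → [-8, -7]
-2 → extends → [-8, -7, -2]
-10 → replaces -8 → [-10, -7, -2]
-6 → replaces -2 → [-10, -7, -6]
-9 → replaces -7 → [-10, -9, -6]
Three tails, so the longest strictly decreasing subsequence of the original has length 3.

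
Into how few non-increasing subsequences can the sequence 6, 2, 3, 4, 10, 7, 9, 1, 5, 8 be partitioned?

Place each on the leftmost legal pile:
6 → new pile 1 (tops now [6])
2 → pile 1 (tops now [2])
3 → new pile 2 (tops now [2, 3])
4 → new pile 3 (tops now [2, 3, 4])
10 → new pile 4 (tops now [2, 3, 4, 10])
7 → pile 4 (tops now [2, 3, 4, 7])
9 → new pile 5 (tops now [2, 3, 4, 7, 9])
1 → pile 1 (tops now [1, 3, 4, 7, 9])
5 → pile 4 (tops now [1, 3, 4, 5, 9])
8 → pile 5 (tops now [1, 3, 4, 5, 8])
Five piles.

5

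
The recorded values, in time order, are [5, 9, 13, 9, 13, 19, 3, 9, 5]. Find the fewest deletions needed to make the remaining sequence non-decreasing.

Fewest deletions = n − (longest non-decreasing subsequence).
Patience tails:
5 → extends → [5]
9 → extends → [5, 9]
13 → extends → [5, 9, 13]
9 → replaces 13 → [5, 9, 9]
13 → extends → [5, 9, 9, 13]
19 → extends → [5, 9, 9, 13, 19]
3 → replaces 5 → [3, 9, 9, 13, 19]
9 → replaces 13 → [3, 9, 9, 9, 19]
5 → replaces 9 → [3, 5, 9, 9, 19]
Longest non-decreasing subsequence has length 5, so deletions = 9 − 5 = 4.

4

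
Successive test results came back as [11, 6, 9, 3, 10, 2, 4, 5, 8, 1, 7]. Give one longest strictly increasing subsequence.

3, 4, 5, 8

Patience tails give the LIS length; then backtrack through the dp parents:
11 → extends → [11]
6 → replaces 11 → [6]
9 → extends → [6, 9]
3 → replaces 6 → [3, 9]
10 → extends → [3, 9, 10]
2 → replaces 3 → [2, 9, 10]
4 → replaces 9 → [2, 4, 10]
5 → replaces 10 → [2, 4, 5]
8 → extends → [2, 4, 5, 8]
1 → replaces 2 → [1, 4, 5, 8]
7 → replaces 8 → [1, 4, 5, 7]
Length 4; one witness is 3, 4, 5, 8.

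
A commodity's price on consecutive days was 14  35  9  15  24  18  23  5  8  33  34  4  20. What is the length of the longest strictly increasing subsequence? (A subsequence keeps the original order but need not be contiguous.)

6

Let dp[i] be the length of the longest such subsequence ending at index i:
i:      1  2  3  4  5  6  7  8  9 10 11 12 13
a[i]:  14 35  9 15 24 18 23  5  8 33 34  4 20
dp:     1  2  1  2  3  3  4  1  2  5  6  1  4
Maximum dp value is 6.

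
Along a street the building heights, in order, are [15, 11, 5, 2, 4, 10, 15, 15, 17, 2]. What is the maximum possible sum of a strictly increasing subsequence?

Let S[i] be the best sum of a strictly increasing subsequence ending at i:
i:      1  2  3  4  5  6  7  8  9 10
a[i]:  15 11  5  2  4 10 15 15 17  2
S:     15 11  5  2  6 16 31 31 48  2
Maximum is 48 (e.g. 2 + 4 + 10 + 15 + 17).

48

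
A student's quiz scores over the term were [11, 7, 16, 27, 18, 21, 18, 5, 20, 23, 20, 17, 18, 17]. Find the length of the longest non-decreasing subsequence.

Let dp[i] be the length of the longest such subsequence ending at index i:
i:      1  2  3  4  5  6  7  8  9 10 11 12 13 14
a[i]:  11  7 16 27 18 21 18  5 20 23 20 17 18 17
dp:     1  1  2  3  3  4  4  1  5  6  6  3  5  4
Maximum dp value is 6.

6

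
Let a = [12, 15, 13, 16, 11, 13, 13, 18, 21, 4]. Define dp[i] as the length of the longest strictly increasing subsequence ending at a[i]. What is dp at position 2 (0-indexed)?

dp[i] = 1 + max{dp[j] : j<i, a[j]<a[i]} (or 1 if no such j):
i:      0  1  2  3  4  5  6  7  8  9
a[i]:  12 15 13 16 11 13 13 18 21  4
dp:     1  2  2  3  1  2  2  4  5  1
At index 2 the value is 2.

2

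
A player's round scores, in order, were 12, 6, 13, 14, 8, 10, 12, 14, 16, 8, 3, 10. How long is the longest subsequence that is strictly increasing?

Let dp[i] be the length of the longest such subsequence ending at index i:
i:      1  2  3  4  5  6  7  8  9 10 11 12
a[i]:  12  6 13 14  8 10 12 14 16  8  3 10
dp:     1  1  2  3  2  3  4  5  6  2  1  3
Maximum dp value is 6.

6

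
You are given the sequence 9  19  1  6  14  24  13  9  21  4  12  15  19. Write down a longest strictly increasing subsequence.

1, 6, 9, 12, 15, 19

Patience tails give the LIS length; then backtrack through the dp parents:
9 → extends → [9]
19 → extends → [9, 19]
1 → replaces 9 → [1, 19]
6 → replaces 19 → [1, 6]
14 → extends → [1, 6, 14]
24 → extends → [1, 6, 14, 24]
13 → replaces 14 → [1, 6, 13, 24]
9 → replaces 13 → [1, 6, 9, 24]
21 → replaces 24 → [1, 6, 9, 21]
4 → replaces 6 → [1, 4, 9, 21]
12 → replaces 21 → [1, 4, 9, 12]
15 → extends → [1, 4, 9, 12, 15]
19 → extends → [1, 4, 9, 12, 15, 19]
Length 6; one witness is 1, 6, 9, 12, 15, 19.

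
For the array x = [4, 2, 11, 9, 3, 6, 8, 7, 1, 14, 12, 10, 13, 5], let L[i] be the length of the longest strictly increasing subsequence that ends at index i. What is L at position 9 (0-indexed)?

5

dp[i] = 1 + max{dp[j] : j<i, x[j]<x[i]} (or 1 if no such j):
i:      0  1  2  3  4  5  6  7  8  9 10 11 12 13
x[i]:   4  2 11  9  3  6  8  7  1 14 12 10 13  5
dp:     1  1  2  2  2  3  4  4  1  5  5  5  6  3
At index 9 the value is 5.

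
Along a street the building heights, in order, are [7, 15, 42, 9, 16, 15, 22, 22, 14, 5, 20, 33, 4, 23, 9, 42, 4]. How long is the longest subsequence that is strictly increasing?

6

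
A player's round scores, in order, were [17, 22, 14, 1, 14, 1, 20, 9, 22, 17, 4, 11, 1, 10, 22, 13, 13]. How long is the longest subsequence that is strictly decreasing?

Negate each value so 'decreasing' becomes 'increasing', then run patience tails on the negated sequence:
-17 → extends → [-17]
-22 → replaces -17 → [-22]
-14 → extends → [-22, -14]
-1 → extends → [-22, -14, -1]
-14 → already a tail → [-22, -14, -1]
-1 → already a tail → [-22, -14, -1]
-20 → replaces -14 → [-22, -20, -1]
-9 → replaces -1 → [-22, -20, -9]
-22 → already a tail → [-22, -20, -9]
-17 → replaces -9 → [-22, -20, -17]
-4 → extends → [-22, -20, -17, -4]
-11 → replaces -4 → [-22, -20, -17, -11]
-1 → extends → [-22, -20, -17, -11, -1]
-10 → replaces -1 → [-22, -20, -17, -11, -10]
-22 → already a tail → [-22, -20, -17, -11, -10]
-13 → replaces -11 → [-22, -20, -17, -13, -10]
-13 → already a tail → [-22, -20, -17, -13, -10]
Five tails, so the longest strictly decreasing subsequence of the original has length 5.

5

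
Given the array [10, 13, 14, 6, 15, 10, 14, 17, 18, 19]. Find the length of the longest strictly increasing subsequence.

7

Let dp[i] be the length of the longest such subsequence ending at index i:
i:      1  2  3  4  5  6  7  8  9 10
a[i]:  10 13 14  6 15 10 14 17 18 19
dp:     1  2  3  1  4  2  3  5  6  7
Maximum dp value is 7.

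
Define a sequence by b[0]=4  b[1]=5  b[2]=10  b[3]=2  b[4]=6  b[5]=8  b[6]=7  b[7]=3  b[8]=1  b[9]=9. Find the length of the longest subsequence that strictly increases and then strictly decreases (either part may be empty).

inc[i] = longest strictly increasing subsequence ending at i; dec[i] = longest strictly decreasing subsequence starting at i:
i:      0  1  2  3  4  5  6  7  8  9
b[i]:   4  5 10  2  6  8  7  3  1  9
inc:    1  2  3  1  3  4  4  2  1  5
dec:    3  3  5  2  3  4  3  2  1  1
Best peak at i=2 (value 10): inc=3, dec=5, length 3+5−1 = 7.

7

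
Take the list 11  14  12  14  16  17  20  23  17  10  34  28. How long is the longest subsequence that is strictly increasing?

8

Let dp[i] be the length of the longest such subsequence ending at index i:
i:      1  2  3  4  5  6  7  8  9 10 11 12
a[i]:  11 14 12 14 16 17 20 23 17 10 34 28
dp:     1  2  2  3  4  5  6  7  5  1  8  8
Maximum dp value is 8.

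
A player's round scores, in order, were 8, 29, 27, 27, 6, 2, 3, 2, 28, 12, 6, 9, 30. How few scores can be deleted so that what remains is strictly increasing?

8

Fewest deletions = n − (longest strictly increasing subsequence).
Patience tails:
8 → extends → [8]
29 → extends → [8, 29]
27 → replaces 29 → [8, 27]
27 → already a tail → [8, 27]
6 → replaces 8 → [6, 27]
2 → replaces 6 → [2, 27]
3 → replaces 27 → [2, 3]
2 → already a tail → [2, 3]
28 → extends → [2, 3, 28]
12 → replaces 28 → [2, 3, 12]
6 → replaces 12 → [2, 3, 6]
9 → extends → [2, 3, 6, 9]
30 → extends → [2, 3, 6, 9, 30]
Longest strictly increasing subsequence has length 5, so deletions = 13 − 5 = 8.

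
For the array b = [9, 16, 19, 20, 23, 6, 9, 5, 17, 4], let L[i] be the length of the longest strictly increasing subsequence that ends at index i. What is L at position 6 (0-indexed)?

dp[i] = 1 + max{dp[j] : j<i, b[j]<b[i]} (or 1 if no such j):
i:      0  1  2  3  4  5  6  7  8  9
b[i]:   9 16 19 20 23  6  9  5 17  4
dp:     1  2  3  4  5  1  2  1  3  1
At index 6 the value is 2.

2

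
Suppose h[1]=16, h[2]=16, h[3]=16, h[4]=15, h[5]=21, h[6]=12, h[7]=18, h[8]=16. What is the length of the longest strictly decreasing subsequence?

3

Negate each value so 'decreasing' becomes 'increasing', then run patience tails on the negated sequence:
-16 → extends → [-16]
-16 → already a tail → [-16]
-16 → already a tail → [-16]
-15 → extends → [-16, -15]
-21 → replaces -16 → [-21, -15]
-12 → extends → [-21, -15, -12]
-18 → replaces -15 → [-21, -18, -12]
-16 → replaces -12 → [-21, -18, -16]
Three tails, so the longest strictly decreasing subsequence of the original has length 3.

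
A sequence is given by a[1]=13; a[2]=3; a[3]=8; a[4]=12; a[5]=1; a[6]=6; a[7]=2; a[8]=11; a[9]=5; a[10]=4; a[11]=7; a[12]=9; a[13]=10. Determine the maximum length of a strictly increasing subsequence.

Let dp[i] be the length of the longest such subsequence ending at index i:
i:      1  2  3  4  5  6  7  8  9 10 11 12 13
a[i]:  13  3  8 12  1  6  2 11  5  4  7  9 10
dp:     1  1  2  3  1  2  2  3  3  3  4  5  6
Maximum dp value is 6.

6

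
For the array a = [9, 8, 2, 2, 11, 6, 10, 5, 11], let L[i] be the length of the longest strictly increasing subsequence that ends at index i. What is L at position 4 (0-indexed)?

2

dp[i] = 1 + max{dp[j] : j<i, a[j]<a[i]} (or 1 if no such j):
i:      0  1  2  3  4  5  6  7  8
a[i]:   9  8  2  2 11  6 10  5 11
dp:     1  1  1  1  2  2  3  2  4
At index 4 the value is 2.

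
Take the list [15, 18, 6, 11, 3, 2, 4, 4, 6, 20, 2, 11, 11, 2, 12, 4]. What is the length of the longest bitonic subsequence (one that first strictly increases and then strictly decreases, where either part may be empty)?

inc[i] = longest strictly increasing subsequence ending at i; dec[i] = longest strictly decreasing subsequence starting at i:
i:      1  2  3  4  5  6  7  8  9 10 11 12 13 14 15 16
a[i]:  15 18  6 11  3  2  4  4  6 20  2 11 11  2 12  4
inc:    1  2  1  2  1  1  2  2  3  4  1  4  4  1  5  2
dec:    4  4  3  3  2  1  2  2  2  3  1  2  2  1  2  1
Best peak at i=10 (value 20): inc=4, dec=3, length 4+3−1 = 6.

6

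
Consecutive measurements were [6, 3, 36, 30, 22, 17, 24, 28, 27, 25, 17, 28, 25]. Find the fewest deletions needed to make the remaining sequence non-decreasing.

Fewest deletions = n − (longest non-decreasing subsequence).
i:      1  2  3  4  5  6  7  8  9 10 11 12 13
a[i]:   6  3 36 30 22 17 24 28 27 25 17 28 25
dp:     1  1  2  2  2  2  3  4  4  4  3  5  5
max dp = 5, so deletions = 13 − 5 = 8.

8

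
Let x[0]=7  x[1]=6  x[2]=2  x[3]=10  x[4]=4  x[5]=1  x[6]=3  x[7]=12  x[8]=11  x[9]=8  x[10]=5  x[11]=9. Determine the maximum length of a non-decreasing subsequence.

Let dp[i] be the length of the longest such subsequence ending at index i:
i:      0  1  2  3  4  5  6  7  8  9 10 11
x[i]:   7  6  2 10  4  1  3 12 11  8  5  9
dp:     1  1  1  2  2  1  2  3  3  3  3  4
Maximum dp value is 4.

4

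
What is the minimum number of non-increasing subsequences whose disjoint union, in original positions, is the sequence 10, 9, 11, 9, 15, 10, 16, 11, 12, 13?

Place each on the leftmost legal pile:
10 → new pile 1 (tops now [10])
9 → pile 1 (tops now [9])
11 → new pile 2 (tops now [9, 11])
9 → pile 1 (tops now [9, 11])
15 → new pile 3 (tops now [9, 11, 15])
10 → pile 2 (tops now [9, 10, 15])
16 → new pile 4 (tops now [9, 10, 15, 16])
11 → pile 3 (tops now [9, 10, 11, 16])
12 → pile 4 (tops now [9, 10, 11, 12])
13 → new pile 5 (tops now [9, 10, 11, 12, 13])
Five piles.

5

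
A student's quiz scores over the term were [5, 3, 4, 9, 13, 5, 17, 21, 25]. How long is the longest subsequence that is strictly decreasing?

Let dp[i] be the longest strictly decreasing subsequence ending at i:
i:      1  2  3  4  5  6  7  8  9
a[i]:   5  3  4  9 13  5 17 21 25
dp:     1  2  2  1  1  2  1  1  1
Maximum is 2.

2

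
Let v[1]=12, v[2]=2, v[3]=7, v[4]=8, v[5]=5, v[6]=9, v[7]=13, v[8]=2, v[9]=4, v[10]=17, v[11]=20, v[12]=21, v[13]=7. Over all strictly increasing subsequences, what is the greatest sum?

Let S[i] be the best sum of a strictly increasing subsequence ending at i:
i:      1  2  3  4  5  6  7  8  9 10 11 12 13
v[i]:  12  2  7  8  5  9 13  2  4 17 20 21  7
S:     12  2  9 17  7 26 39  2  6 56 76 97 14
Maximum is 97 (e.g. 2 + 7 + 8 + 9 + 13 + 17 + 20 + 21).

97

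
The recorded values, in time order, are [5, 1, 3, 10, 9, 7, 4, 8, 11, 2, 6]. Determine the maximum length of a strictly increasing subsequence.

5

Let dp[i] be the length of the longest such subsequence ending at index i:
i:      1  2  3  4  5  6  7  8  9 10 11
a[i]:   5  1  3 10  9  7  4  8 11  2  6
dp:     1  1  2  3  3  3  3  4  5  2  4
Maximum dp value is 5.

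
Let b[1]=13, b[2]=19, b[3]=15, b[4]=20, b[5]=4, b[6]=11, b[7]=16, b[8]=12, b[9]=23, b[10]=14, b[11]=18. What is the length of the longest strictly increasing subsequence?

Track the smallest tail for each achievable length (strict):
13 → extends → [13]
19 → extends → [13, 19]
15 → replaces 19 → [13, 15]
20 → extends → [13, 15, 20]
4 → replaces 13 → [4, 15, 20]
11 → replaces 15 → [4, 11, 20]
16 → replaces 20 → [4, 11, 16]
12 → replaces 16 → [4, 11, 12]
23 → extends → [4, 11, 12, 23]
14 → replaces 23 → [4, 11, 12, 14]
18 → extends → [4, 11, 12, 14, 18]
Five tails, so the longest strictly increasing subsequence has length 5 (e.g. 4, 11, 12, 14, 18).

5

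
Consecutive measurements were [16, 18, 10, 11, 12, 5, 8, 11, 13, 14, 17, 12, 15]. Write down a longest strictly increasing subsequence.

10, 11, 12, 13, 14, 17

Patience tails give the LIS length; then backtrack through the dp parents:
16 → extends → [16]
18 → extends → [16, 18]
10 → replaces 16 → [10, 18]
11 → replaces 18 → [10, 11]
12 → extends → [10, 11, 12]
5 → replaces 10 → [5, 11, 12]
8 → replaces 11 → [5, 8, 12]
11 → replaces 12 → [5, 8, 11]
13 → extends → [5, 8, 11, 13]
14 → extends → [5, 8, 11, 13, 14]
17 → extends → [5, 8, 11, 13, 14, 17]
12 → replaces 13 → [5, 8, 11, 12, 14, 17]
15 → replaces 17 → [5, 8, 11, 12, 14, 15]
Length 6; one witness is 10, 11, 12, 13, 14, 17.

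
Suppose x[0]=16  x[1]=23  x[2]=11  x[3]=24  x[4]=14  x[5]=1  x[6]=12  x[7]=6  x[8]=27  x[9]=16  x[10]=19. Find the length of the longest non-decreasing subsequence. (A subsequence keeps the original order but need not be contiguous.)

Track the smallest tail for each achievable length (allowing ties):
16 → extends → [16]
23 → extends → [16, 23]
11 → replaces 16 → [11, 23]
24 → extends → [11, 23, 24]
14 → replaces 23 → [11, 14, 24]
1 → replaces 11 → [1, 14, 24]
12 → replaces 14 → [1, 12, 24]
6 → replaces 12 → [1, 6, 24]
27 → extends → [1, 6, 24, 27]
16 → replaces 24 → [1, 6, 16, 27]
19 → replaces 27 → [1, 6, 16, 19]
Four tails, so the longest non-decreasing subsequence has length 4 (e.g. 16, 23, 24, 27).

4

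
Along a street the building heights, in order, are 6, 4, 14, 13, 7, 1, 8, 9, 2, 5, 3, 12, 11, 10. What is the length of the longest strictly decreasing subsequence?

5

Let dp[i] be the longest strictly decreasing subsequence ending at i:
i:      1  2  3  4  5  6  7  8  9 10 11 12 13 14
a[i]:   6  4 14 13  7  1  8  9  2  5  3 12 11 10
dp:     1  2  1  2  3  4  3  3  4  4  5  3  4  5
Maximum is 5.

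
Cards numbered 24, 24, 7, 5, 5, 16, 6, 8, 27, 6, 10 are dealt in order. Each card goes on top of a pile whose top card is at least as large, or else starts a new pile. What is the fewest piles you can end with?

Place each on the leftmost legal pile:
24 → new pile 1 (tops now [24])
24 → pile 1 (tops now [24])
7 → pile 1 (tops now [7])
5 → pile 1 (tops now [5])
5 → pile 1 (tops now [5])
16 → new pile 2 (tops now [5, 16])
6 → pile 2 (tops now [5, 6])
8 → new pile 3 (tops now [5, 6, 8])
27 → new pile 4 (tops now [5, 6, 8, 27])
6 → pile 2 (tops now [5, 6, 8, 27])
10 → pile 4 (tops now [5, 6, 8, 10])
Four piles.

4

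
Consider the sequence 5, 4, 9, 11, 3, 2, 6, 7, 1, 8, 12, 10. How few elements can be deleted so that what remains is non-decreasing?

7

Fewest deletions = n − (longest non-decreasing subsequence).
i:      1  2  3  4  5  6  7  8  9 10 11 12
a[i]:   5  4  9 11  3  2  6  7  1  8 12 10
dp:     1  1  2  3  1  1  2  3  1  4  5  5
max dp = 5, so deletions = 12 − 5 = 7.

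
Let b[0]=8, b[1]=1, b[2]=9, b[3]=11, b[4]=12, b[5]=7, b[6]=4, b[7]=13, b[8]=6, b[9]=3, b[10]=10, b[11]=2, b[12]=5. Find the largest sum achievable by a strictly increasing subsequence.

Let S[i] be the best sum of a strictly increasing subsequence ending at i:
i:      0  1  2  3  4  5  6  7  8  9 10 11 12
b[i]:   8  1  9 11 12  7  4 13  6  3 10  2  5
S:      8  1 17 28 40  8  5 53 11  4 27  3 10
Maximum is 53 (e.g. 8 + 9 + 11 + 12 + 13).

53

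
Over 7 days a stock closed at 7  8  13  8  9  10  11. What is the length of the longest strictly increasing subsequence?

5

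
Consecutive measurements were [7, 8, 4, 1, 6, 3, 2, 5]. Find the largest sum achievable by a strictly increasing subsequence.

Let S[i] be the best sum of a strictly increasing subsequence ending at i:
i:      1  2  3  4  5  6  7  8
a[i]:   7  8  4  1  6  3  2  5
S:      7 15  4  1 10  4  3  9
Maximum is 15 (e.g. 7 + 8).

15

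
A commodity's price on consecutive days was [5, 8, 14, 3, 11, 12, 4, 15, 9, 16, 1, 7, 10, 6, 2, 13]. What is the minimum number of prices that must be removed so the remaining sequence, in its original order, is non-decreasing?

10

Fewest deletions = n − (longest non-decreasing subsequence).
Patience tails:
5 → extends → [5]
8 → extends → [5, 8]
14 → extends → [5, 8, 14]
3 → replaces 5 → [3, 8, 14]
11 → replaces 14 → [3, 8, 11]
12 → extends → [3, 8, 11, 12]
4 → replaces 8 → [3, 4, 11, 12]
15 → extends → [3, 4, 11, 12, 15]
9 → replaces 11 → [3, 4, 9, 12, 15]
16 → extends → [3, 4, 9, 12, 15, 16]
1 → replaces 3 → [1, 4, 9, 12, 15, 16]
7 → replaces 9 → [1, 4, 7, 12, 15, 16]
10 → replaces 12 → [1, 4, 7, 10, 15, 16]
6 → replaces 7 → [1, 4, 6, 10, 15, 16]
2 → replaces 4 → [1, 2, 6, 10, 15, 16]
13 → replaces 15 → [1, 2, 6, 10, 13, 16]
Longest non-decreasing subsequence has length 6, so deletions = 16 − 6 = 10.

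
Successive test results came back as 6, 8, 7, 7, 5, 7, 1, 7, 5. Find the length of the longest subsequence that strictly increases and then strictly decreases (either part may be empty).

inc[i] = longest strictly increasing subsequence ending at i; dec[i] = longest strictly decreasing subsequence starting at i:
i:     1 2 3 4 5 6 7 8 9
a[i]:  6 8 7 7 5 7 1 7 5
inc:   1 2 2 2 1 2 1 2 2
dec:   3 4 3 3 2 2 1 2 1
Best peak at i=2 (value 8): inc=2, dec=4, length 2+4−1 = 5.

5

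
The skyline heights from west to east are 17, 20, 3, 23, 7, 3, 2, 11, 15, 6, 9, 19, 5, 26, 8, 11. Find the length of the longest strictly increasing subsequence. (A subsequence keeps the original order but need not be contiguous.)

Track the smallest tail for each achievable length (strict):
17 → extends → [17]
20 → extends → [17, 20]
3 → replaces 17 → [3, 20]
23 → extends → [3, 20, 23]
7 → replaces 20 → [3, 7, 23]
3 → already a tail → [3, 7, 23]
2 → replaces 3 → [2, 7, 23]
11 → replaces 23 → [2, 7, 11]
15 → extends → [2, 7, 11, 15]
6 → replaces 7 → [2, 6, 11, 15]
9 → replaces 11 → [2, 6, 9, 15]
19 → extends → [2, 6, 9, 15, 19]
5 → replaces 6 → [2, 5, 9, 15, 19]
26 → extends → [2, 5, 9, 15, 19, 26]
8 → replaces 9 → [2, 5, 8, 15, 19, 26]
11 → replaces 15 → [2, 5, 8, 11, 19, 26]
Six tails, so the longest strictly increasing subsequence has length 6 (e.g. 3, 7, 11, 15, 19, 26).

6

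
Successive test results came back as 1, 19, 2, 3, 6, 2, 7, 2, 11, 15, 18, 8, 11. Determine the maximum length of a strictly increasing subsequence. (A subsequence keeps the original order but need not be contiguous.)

8

Track the smallest tail for each achievable length (strict):
1 → extends → [1]
19 → extends → [1, 19]
2 → replaces 19 → [1, 2]
3 → extends → [1, 2, 3]
6 → extends → [1, 2, 3, 6]
2 → already a tail → [1, 2, 3, 6]
7 → extends → [1, 2, 3, 6, 7]
2 → already a tail → [1, 2, 3, 6, 7]
11 → extends → [1, 2, 3, 6, 7, 11]
15 → extends → [1, 2, 3, 6, 7, 11, 15]
18 → extends → [1, 2, 3, 6, 7, 11, 15, 18]
8 → replaces 11 → [1, 2, 3, 6, 7, 8, 15, 18]
11 → replaces 15 → [1, 2, 3, 6, 7, 8, 11, 18]
Eight tails, so the longest strictly increasing subsequence has length 8 (e.g. 1, 2, 3, 6, 7, 11, 15, 18).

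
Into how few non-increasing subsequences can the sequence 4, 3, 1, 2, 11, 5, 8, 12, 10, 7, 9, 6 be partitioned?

5

Place each on the leftmost legal pile:
4 → new pile 1 (tops now [4])
3 → pile 1 (tops now [3])
1 → pile 1 (tops now [1])
2 → new pile 2 (tops now [1, 2])
11 → new pile 3 (tops now [1, 2, 11])
5 → pile 3 (tops now [1, 2, 5])
8 → new pile 4 (tops now [1, 2, 5, 8])
12 → new pile 5 (tops now [1, 2, 5, 8, 12])
10 → pile 5 (tops now [1, 2, 5, 8, 10])
7 → pile 4 (tops now [1, 2, 5, 7, 10])
9 → pile 5 (tops now [1, 2, 5, 7, 9])
6 → pile 4 (tops now [1, 2, 5, 6, 9])
Five piles.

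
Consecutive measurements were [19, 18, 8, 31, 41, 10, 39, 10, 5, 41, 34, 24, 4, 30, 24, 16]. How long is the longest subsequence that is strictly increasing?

4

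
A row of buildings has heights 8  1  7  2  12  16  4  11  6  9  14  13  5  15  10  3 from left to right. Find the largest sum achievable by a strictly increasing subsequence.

51

Let S[i] be the best sum of a strictly increasing subsequence ending at i:
i:      1  2  3  4  5  6  7  8  9 10 11 12 13 14 15 16
a[i]:   8  1  7  2 12 16  4 11  6  9 14 13  5 15 10  3
S:      8  1  8  3 20 36  7 19 13 22 36 35 12 51 32  6
Maximum is 51 (e.g. 1 + 2 + 4 + 6 + 9 + 14 + 15).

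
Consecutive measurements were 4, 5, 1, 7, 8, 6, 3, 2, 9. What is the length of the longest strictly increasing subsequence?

5

Track the smallest tail for each achievable length (strict):
4 → extends → [4]
5 → extends → [4, 5]
1 → replaces 4 → [1, 5]
7 → extends → [1, 5, 7]
8 → extends → [1, 5, 7, 8]
6 → replaces 7 → [1, 5, 6, 8]
3 → replaces 5 → [1, 3, 6, 8]
2 → replaces 3 → [1, 2, 6, 8]
9 → extends → [1, 2, 6, 8, 9]
Five tails, so the longest strictly increasing subsequence has length 5 (e.g. 4, 5, 7, 8, 9).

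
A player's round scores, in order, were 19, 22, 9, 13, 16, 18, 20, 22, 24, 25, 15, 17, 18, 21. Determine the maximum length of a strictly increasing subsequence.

Track the smallest tail for each achievable length (strict):
19 → extends → [19]
22 → extends → [19, 22]
9 → replaces 19 → [9, 22]
13 → replaces 22 → [9, 13]
16 → extends → [9, 13, 16]
18 → extends → [9, 13, 16, 18]
20 → extends → [9, 13, 16, 18, 20]
22 → extends → [9, 13, 16, 18, 20, 22]
24 → extends → [9, 13, 16, 18, 20, 22, 24]
25 → extends → [9, 13, 16, 18, 20, 22, 24, 25]
15 → replaces 16 → [9, 13, 15, 18, 20, 22, 24, 25]
17 → replaces 18 → [9, 13, 15, 17, 20, 22, 24, 25]
18 → replaces 20 → [9, 13, 15, 17, 18, 22, 24, 25]
21 → replaces 22 → [9, 13, 15, 17, 18, 21, 24, 25]
Eight tails, so the longest strictly increasing subsequence has length 8 (e.g. 9, 13, 16, 18, 20, 22, 24, 25).

8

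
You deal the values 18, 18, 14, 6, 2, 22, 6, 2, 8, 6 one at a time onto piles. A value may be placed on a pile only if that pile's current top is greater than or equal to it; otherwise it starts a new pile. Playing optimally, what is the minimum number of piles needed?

The minimum number of non-increasing subsequences covering a sequence equals the length of its longest strictly increasing subsequence.
LIS length is 3 (e.g. 2, 6, 8), so 3 piles are needed.

3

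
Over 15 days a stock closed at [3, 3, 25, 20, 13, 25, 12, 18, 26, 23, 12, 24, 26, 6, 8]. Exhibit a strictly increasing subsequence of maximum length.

Patience tails give the LIS length; then backtrack through the dp parents:
3 → extends → [3]
3 → already a tail → [3]
25 → extends → [3, 25]
20 → replaces 25 → [3, 20]
13 → replaces 20 → [3, 13]
25 → extends → [3, 13, 25]
12 → replaces 13 → [3, 12, 25]
18 → replaces 25 → [3, 12, 18]
26 → extends → [3, 12, 18, 26]
23 → replaces 26 → [3, 12, 18, 23]
12 → already a tail → [3, 12, 18, 23]
24 → extends → [3, 12, 18, 23, 24]
26 → extends → [3, 12, 18, 23, 24, 26]
6 → replaces 12 → [3, 6, 18, 23, 24, 26]
8 → replaces 18 → [3, 6, 8, 23, 24, 26]
Length 6; one witness is 3, 13, 18, 23, 24, 26.

3, 13, 18, 23, 24, 26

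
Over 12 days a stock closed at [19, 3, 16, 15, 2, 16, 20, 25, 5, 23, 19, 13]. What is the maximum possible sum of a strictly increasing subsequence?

79

Let S[i] be the best sum of a strictly increasing subsequence ending at i:
i:      1  2  3  4  5  6  7  8  9 10 11 12
a[i]:  19  3 16 15  2 16 20 25  5 23 19 13
S:     19  3 19 18  2 34 54 79  8 77 53 21
Maximum is 79 (e.g. 3 + 15 + 16 + 20 + 25).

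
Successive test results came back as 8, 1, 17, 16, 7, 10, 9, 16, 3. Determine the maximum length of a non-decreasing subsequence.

4

Let dp[i] be the length of the longest such subsequence ending at index i:
i:      1  2  3  4  5  6  7  8  9
a[i]:   8  1 17 16  7 10  9 16  3
dp:     1  1  2  2  2  3  3  4  2
Maximum dp value is 4.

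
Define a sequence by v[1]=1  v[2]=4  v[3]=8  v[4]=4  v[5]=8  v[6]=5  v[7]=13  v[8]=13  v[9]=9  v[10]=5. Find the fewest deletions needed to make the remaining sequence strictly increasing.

Fewest deletions = n − (longest strictly increasing subsequence).
i:      1  2  3  4  5  6  7  8  9 10
v[i]:   1  4  8  4  8  5 13 13  9  5
dp:     1  2  3  2  3  3  4  4  4  3
max dp = 4, so deletions = 10 − 4 = 6.

6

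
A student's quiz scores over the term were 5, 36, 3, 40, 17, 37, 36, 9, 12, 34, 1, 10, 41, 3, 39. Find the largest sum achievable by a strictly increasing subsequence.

122

Let S[i] be the best sum of a strictly increasing subsequence ending at i:
i:       1   2   3   4   5   6   7   8   9  10  11  12  13  14  15
a[i]:    5  36   3  40  17  37  36   9  12  34   1  10  41   3  39
S:       5  41   3  81  22  78  58  14  26  60   1  24 122   4 117
Maximum is 122 (e.g. 5 + 36 + 40 + 41).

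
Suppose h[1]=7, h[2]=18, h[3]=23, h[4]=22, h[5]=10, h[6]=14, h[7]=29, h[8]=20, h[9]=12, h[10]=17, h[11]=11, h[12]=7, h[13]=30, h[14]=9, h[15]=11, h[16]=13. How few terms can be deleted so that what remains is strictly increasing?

Fewest deletions = n − (longest strictly increasing subsequence).
Patience tails:
7 → extends → [7]
18 → extends → [7, 18]
23 → extends → [7, 18, 23]
22 → replaces 23 → [7, 18, 22]
10 → replaces 18 → [7, 10, 22]
14 → replaces 22 → [7, 10, 14]
29 → extends → [7, 10, 14, 29]
20 → replaces 29 → [7, 10, 14, 20]
12 → replaces 14 → [7, 10, 12, 20]
17 → replaces 20 → [7, 10, 12, 17]
11 → replaces 12 → [7, 10, 11, 17]
7 → already a tail → [7, 10, 11, 17]
30 → extends → [7, 10, 11, 17, 30]
9 → replaces 10 → [7, 9, 11, 17, 30]
11 → already a tail → [7, 9, 11, 17, 30]
13 → replaces 17 → [7, 9, 11, 13, 30]
Longest strictly increasing subsequence has length 5, so deletions = 16 − 5 = 11.

11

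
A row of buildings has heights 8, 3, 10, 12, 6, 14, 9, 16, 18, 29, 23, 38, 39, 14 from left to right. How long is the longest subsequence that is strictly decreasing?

Negate each value so 'decreasing' becomes 'increasing', then run patience tails on the negated sequence:
-8 → extends → [-8]
-3 → extends → [-8, -3]
-10 → replaces -8 → [-10, -3]
-12 → replaces -10 → [-12, -3]
-6 → replaces -3 → [-12, -6]
-14 → replaces -12 → [-14, -6]
-9 → replaces -6 → [-14, -9]
-16 → replaces -14 → [-16, -9]
-18 → replaces -16 → [-18, -9]
-29 → replaces -18 → [-29, -9]
-23 → replaces -9 → [-29, -23]
-38 → replaces -29 → [-38, -23]
-39 → replaces -38 → [-39, -23]
-14 → extends → [-39, -23, -14]
Three tails, so the longest strictly decreasing subsequence of the original has length 3.

3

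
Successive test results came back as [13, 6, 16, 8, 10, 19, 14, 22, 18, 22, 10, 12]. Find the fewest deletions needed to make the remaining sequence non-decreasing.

6

Fewest deletions = n − (longest non-decreasing subsequence).
Patience tails:
13 → extends → [13]
6 → replaces 13 → [6]
16 → extends → [6, 16]
8 → replaces 16 → [6, 8]
10 → extends → [6, 8, 10]
19 → extends → [6, 8, 10, 19]
14 → replaces 19 → [6, 8, 10, 14]
22 → extends → [6, 8, 10, 14, 22]
18 → replaces 22 → [6, 8, 10, 14, 18]
22 → extends → [6, 8, 10, 14, 18, 22]
10 → replaces 14 → [6, 8, 10, 10, 18, 22]
12 → replaces 18 → [6, 8, 10, 10, 12, 22]
Longest non-decreasing subsequence has length 6, so deletions = 12 − 6 = 6.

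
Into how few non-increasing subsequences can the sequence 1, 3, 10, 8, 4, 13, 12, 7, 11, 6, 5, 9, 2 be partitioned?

The minimum number of non-increasing subsequences covering a sequence equals the length of its longest strictly increasing subsequence.
LIS length is 5 (e.g. 1, 3, 4, 7, 11), so 5 piles are needed.

5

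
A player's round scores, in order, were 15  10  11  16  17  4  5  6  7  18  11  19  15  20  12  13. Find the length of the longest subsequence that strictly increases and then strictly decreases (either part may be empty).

inc[i] = longest strictly increasing subsequence ending at i; dec[i] = longest strictly decreasing subsequence starting at i:
i:      1  2  3  4  5  6  7  8  9 10 11 12 13 14 15 16
a[i]:  15 10 11 16 17  4  5  6  7 18 11 19 15 20 12 13
inc:    1  1  2  3  4  1  2  3  4  5  5  6  6  7  6  7
dec:    3  2  2  3  3  1  1  1  1  3  1  3  2  2  1  1
Best peak at i=12 (value 19): inc=6, dec=3, length 6+3−1 = 8.

8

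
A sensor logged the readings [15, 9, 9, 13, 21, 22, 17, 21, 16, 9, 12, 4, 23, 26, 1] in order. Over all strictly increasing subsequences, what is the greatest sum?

114

Let S[i] be the best sum of a strictly increasing subsequence ending at i:
i:       1   2   3   4   5   6   7   8   9  10  11  12  13  14  15
a[i]:   15   9   9  13  21  22  17  21  16   9  12   4  23  26   1
S:      15   9   9  22  43  65  39  60  38   9  21   4  88 114   1
Maximum is 114 (e.g. 9 + 13 + 21 + 22 + 23 + 26).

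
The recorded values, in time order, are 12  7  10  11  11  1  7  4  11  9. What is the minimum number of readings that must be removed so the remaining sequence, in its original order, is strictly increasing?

7

Fewest deletions = n − (longest strictly increasing subsequence).
i:      1  2  3  4  5  6  7  8  9 10
a[i]:  12  7 10 11 11  1  7  4 11  9
dp:     1  1  2  3  3  1  2  2  3  3
max dp = 3, so deletions = 10 − 3 = 7.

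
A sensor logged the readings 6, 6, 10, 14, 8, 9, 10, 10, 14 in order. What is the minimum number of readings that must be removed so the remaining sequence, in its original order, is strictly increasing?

4

Fewest deletions = n − (longest strictly increasing subsequence).
Patience tails:
6 → extends → [6]
6 → already a tail → [6]
10 → extends → [6, 10]
14 → extends → [6, 10, 14]
8 → replaces 10 → [6, 8, 14]
9 → replaces 14 → [6, 8, 9]
10 → extends → [6, 8, 9, 10]
10 → already a tail → [6, 8, 9, 10]
14 → extends → [6, 8, 9, 10, 14]
Longest strictly increasing subsequence has length 5, so deletions = 9 − 5 = 4.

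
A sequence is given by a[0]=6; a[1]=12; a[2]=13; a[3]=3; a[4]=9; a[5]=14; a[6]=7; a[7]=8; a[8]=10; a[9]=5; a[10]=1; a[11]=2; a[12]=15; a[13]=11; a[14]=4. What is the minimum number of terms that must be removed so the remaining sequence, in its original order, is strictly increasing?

10

Fewest deletions = n − (longest strictly increasing subsequence).
i:      0  1  2  3  4  5  6  7  8  9 10 11 12 13 14
a[i]:   6 12 13  3  9 14  7  8 10  5  1  2 15 11  4
dp:     1  2  3  1  2  4  2  3  4  2  1  2  5  5  3
max dp = 5, so deletions = 15 − 5 = 10.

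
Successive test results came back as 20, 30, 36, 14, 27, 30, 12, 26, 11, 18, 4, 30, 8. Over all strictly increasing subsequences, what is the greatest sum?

86

Let S[i] be the best sum of a strictly increasing subsequence ending at i:
i:      1  2  3  4  5  6  7  8  9 10 11 12 13
a[i]:  20 30 36 14 27 30 12 26 11 18  4 30  8
S:     20 50 86 14 47 77 12 46 11 32  4 77 12
Maximum is 86 (e.g. 20 + 30 + 36).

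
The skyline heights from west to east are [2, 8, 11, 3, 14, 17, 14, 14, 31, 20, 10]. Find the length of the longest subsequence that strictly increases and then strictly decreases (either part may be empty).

8

inc[i] = longest strictly increasing subsequence ending at i; dec[i] = longest strictly decreasing subsequence starting at i:
i:      1  2  3  4  5  6  7  8  9 10 11
a[i]:   2  8 11  3 14 17 14 14 31 20 10
inc:    1  2  3  2  4  5  4  4  6  6  3
dec:    1  2  2  1  2  3  2  2  3  2  1
Best peak at i=9 (value 31): inc=6, dec=3, length 6+3−1 = 8.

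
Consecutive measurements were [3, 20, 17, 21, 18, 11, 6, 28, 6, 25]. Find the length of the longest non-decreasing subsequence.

4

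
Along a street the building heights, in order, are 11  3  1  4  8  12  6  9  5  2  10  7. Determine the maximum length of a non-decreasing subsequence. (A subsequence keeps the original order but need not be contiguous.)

5

Track the smallest tail for each achievable length (allowing ties):
11 → extends → [11]
3 → replaces 11 → [3]
1 → replaces 3 → [1]
4 → extends → [1, 4]
8 → extends → [1, 4, 8]
12 → extends → [1, 4, 8, 12]
6 → replaces 8 → [1, 4, 6, 12]
9 → replaces 12 → [1, 4, 6, 9]
5 → replaces 6 → [1, 4, 5, 9]
2 → replaces 4 → [1, 2, 5, 9]
10 → extends → [1, 2, 5, 9, 10]
7 → replaces 9 → [1, 2, 5, 7, 10]
Five tails, so the longest non-decreasing subsequence has length 5 (e.g. 3, 4, 8, 9, 10).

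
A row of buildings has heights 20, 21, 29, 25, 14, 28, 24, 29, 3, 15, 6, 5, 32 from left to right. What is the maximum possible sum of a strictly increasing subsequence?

Let S[i] be the best sum of a strictly increasing subsequence ending at i:
i:       1   2   3   4   5   6   7   8   9  10  11  12  13
a[i]:   20  21  29  25  14  28  24  29   3  15   6   5  32
S:      20  41  70  66  14  94  65 123   3  29   9   8 155
Maximum is 155 (e.g. 20 + 21 + 25 + 28 + 29 + 32).

155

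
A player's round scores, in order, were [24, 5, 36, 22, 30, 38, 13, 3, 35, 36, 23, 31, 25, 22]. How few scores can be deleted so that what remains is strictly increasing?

Fewest deletions = n − (longest strictly increasing subsequence).
i:      1  2  3  4  5  6  7  8  9 10 11 12 13 14
a[i]:  24  5 36 22 30 38 13  3 35 36 23 31 25 22
dp:     1  1  2  2  3  4  2  1  4  5  3  4  4  3
max dp = 5, so deletions = 14 − 5 = 9.

9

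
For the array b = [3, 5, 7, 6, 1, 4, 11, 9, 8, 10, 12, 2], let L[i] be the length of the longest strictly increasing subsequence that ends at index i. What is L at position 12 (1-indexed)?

2

dp[i] = 1 + max{dp[j] : j<i, b[j]<b[i]} (or 1 if no such j):
i:      1  2  3  4  5  6  7  8  9 10 11 12
b[i]:   3  5  7  6  1  4 11  9  8 10 12  2
dp:     1  2  3  3  1  2  4  4  4  5  6  2
At index 12 the value is 2.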